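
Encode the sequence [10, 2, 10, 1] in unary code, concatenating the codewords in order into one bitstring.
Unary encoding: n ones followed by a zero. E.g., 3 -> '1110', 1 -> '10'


Encode each number as n ones followed by a terminating 0:
  10 -> 11111111110 (11 bits)
  2 -> 110 (3 bits)
  10 -> 11111111110 (11 bits)
  1 -> 10 (2 bits)
Total length = 11 + 3 + 11 + 2 = 27 bits.

Unary([10, 2, 10, 1]) = 111111111101101111111111010 (27 bits)


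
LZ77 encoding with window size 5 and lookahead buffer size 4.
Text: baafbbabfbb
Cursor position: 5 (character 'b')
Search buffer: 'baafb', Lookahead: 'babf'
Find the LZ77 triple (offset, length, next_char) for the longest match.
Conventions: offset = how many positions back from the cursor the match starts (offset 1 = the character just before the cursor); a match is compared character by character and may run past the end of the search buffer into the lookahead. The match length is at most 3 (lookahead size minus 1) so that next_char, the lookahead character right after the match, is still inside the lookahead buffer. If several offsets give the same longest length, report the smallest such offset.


Try each offset into the search buffer:
  offset=1 (pos 4, char 'b'): match length 1
  offset=2 (pos 3, char 'f'): match length 0
  offset=3 (pos 2, char 'a'): match length 0
  offset=4 (pos 1, char 'a'): match length 0
  offset=5 (pos 0, char 'b'): match length 2
Longest match has length 2 at offset 5.
next_char = character at position 5 + 2 = 7 -> 'b'

Best match: offset=5, length=2 (matching 'ba' starting at position 0)
LZ77 triple: (5, 2, 'b')


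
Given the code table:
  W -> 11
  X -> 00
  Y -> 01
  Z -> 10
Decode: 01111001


Decoding:
01 -> Y
11 -> W
10 -> Z
01 -> Y


Result: YWZY


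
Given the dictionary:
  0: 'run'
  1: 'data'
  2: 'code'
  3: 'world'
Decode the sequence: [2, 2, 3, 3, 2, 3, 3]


Look up each index in the dictionary:
  2 -> 'code'
  2 -> 'code'
  3 -> 'world'
  3 -> 'world'
  2 -> 'code'
  3 -> 'world'
  3 -> 'world'

Decoded: "code code world world code world world"


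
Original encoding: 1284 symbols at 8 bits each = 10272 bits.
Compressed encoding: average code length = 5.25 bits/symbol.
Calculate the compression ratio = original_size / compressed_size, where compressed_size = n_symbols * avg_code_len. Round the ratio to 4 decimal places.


original_size = n_symbols * orig_bits = 1284 * 8 = 10272 bits
compressed_size = n_symbols * avg_code_len = 1284 * 5.25 = 6741.0 bits
ratio = original_size / compressed_size = 10272 / 6741.0 = 1.5238

Compression ratio = 1.5238


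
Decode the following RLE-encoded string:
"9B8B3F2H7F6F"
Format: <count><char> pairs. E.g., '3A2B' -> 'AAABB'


Expanding each <count><char> pair:
  9B -> 'BBBBBBBBB'
  8B -> 'BBBBBBBB'
  3F -> 'FFF'
  2H -> 'HH'
  7F -> 'FFFFFFF'
  6F -> 'FFFFFF'

Decoded = BBBBBBBBBBBBBBBBBFFFHHFFFFFFFFFFFFF


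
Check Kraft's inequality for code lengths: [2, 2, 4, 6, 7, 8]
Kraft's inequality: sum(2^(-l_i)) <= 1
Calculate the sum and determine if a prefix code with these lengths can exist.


Sum = 2^(-2) + 2^(-2) + 2^(-4) + 2^(-6) + 2^(-7) + 2^(-8)
    = 0.25 + 0.25 + 0.0625 + 0.015625 + 0.0078125 + 0.00390625
    = 151/256 = 0.58984375
Since 0.58984375 <= 1, Kraft's inequality IS satisfied.
A prefix code with these lengths CAN exist.

Kraft sum = 0.58984375. Satisfied.


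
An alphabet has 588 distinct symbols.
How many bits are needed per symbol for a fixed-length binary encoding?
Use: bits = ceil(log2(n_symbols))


log2(588) = 9.1997
Bracket: 2^9 = 512 < 588 <= 2^10 = 1024
So ceil(log2(588)) = 10

bits = ceil(log2(588)) = ceil(9.1997) = 10 bits


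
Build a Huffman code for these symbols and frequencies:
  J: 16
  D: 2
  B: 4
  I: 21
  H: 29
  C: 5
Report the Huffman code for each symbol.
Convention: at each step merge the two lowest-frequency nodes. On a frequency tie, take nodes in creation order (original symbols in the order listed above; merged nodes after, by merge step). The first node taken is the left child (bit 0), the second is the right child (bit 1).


Huffman tree construction:
Step 1: Merge D(2) + B(4) = 6
Step 2: Merge C(5) + (D+B)(6) = 11
Step 3: Merge (C+(D+B))(11) + J(16) = 27
Step 4: Merge I(21) + ((C+(D+B))+J)(27) = 48
Step 5: Merge H(29) + (I+((C+(D+B))+J))(48) = 77
Read each symbol's code off the tree from the root (left child = 0, right child = 1).

Codes:
  J: 111 (length 3)
  D: 11010 (length 5)
  B: 11011 (length 5)
  I: 10 (length 2)
  H: 0 (length 1)
  C: 1100 (length 4)
Average code length: 169/77 = 2.1948 bits/symbol


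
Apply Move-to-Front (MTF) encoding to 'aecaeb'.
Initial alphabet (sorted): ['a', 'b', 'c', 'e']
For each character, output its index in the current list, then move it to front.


MTF encoding:
'a': index 0 in ['a', 'b', 'c', 'e'] -> ['a', 'b', 'c', 'e']
'e': index 3 in ['a', 'b', 'c', 'e'] -> ['e', 'a', 'b', 'c']
'c': index 3 in ['e', 'a', 'b', 'c'] -> ['c', 'e', 'a', 'b']
'a': index 2 in ['c', 'e', 'a', 'b'] -> ['a', 'c', 'e', 'b']
'e': index 2 in ['a', 'c', 'e', 'b'] -> ['e', 'a', 'c', 'b']
'b': index 3 in ['e', 'a', 'c', 'b'] -> ['b', 'e', 'a', 'c']


Output: [0, 3, 3, 2, 2, 3]


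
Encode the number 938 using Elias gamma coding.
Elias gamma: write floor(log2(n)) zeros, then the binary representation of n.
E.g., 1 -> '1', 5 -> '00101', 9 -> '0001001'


num_bits = floor(log2(938)) + 1 = 10
leading_zeros = num_bits - 1 = 9
binary(938) = 1110101010

Elias gamma(938) = '000000000' + '1110101010' = 0000000001110101010 (19 bits)


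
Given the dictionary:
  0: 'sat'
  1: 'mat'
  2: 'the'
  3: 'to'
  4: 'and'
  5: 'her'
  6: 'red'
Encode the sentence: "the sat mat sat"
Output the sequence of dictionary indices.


Look up each word in the dictionary:
  'the' -> 2
  'sat' -> 0
  'mat' -> 1
  'sat' -> 0

Encoded: [2, 0, 1, 0]


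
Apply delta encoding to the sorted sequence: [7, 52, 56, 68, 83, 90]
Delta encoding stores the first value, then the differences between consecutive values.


First value: 7
Deltas:
  52 - 7 = 45
  56 - 52 = 4
  68 - 56 = 12
  83 - 68 = 15
  90 - 83 = 7


Delta encoded: [7, 45, 4, 12, 15, 7]


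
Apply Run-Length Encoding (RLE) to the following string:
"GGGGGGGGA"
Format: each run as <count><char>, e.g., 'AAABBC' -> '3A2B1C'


Scanning runs left to right:
  i=0: run of 'G' x 8 -> '8G'
  i=8: run of 'A' x 1 -> '1A'

RLE = 8G1A


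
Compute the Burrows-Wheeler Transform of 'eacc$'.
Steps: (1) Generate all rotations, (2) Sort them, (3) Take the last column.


Rotations (sorted):
  0: $eacc -> last char: c
  1: acc$e -> last char: e
  2: c$eac -> last char: c
  3: cc$ea -> last char: a
  4: eacc$ -> last char: $


BWT = ceca$


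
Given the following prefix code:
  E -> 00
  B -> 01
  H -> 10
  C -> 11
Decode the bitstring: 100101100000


Decoding step by step:
Bits 10 -> H
Bits 01 -> B
Bits 01 -> B
Bits 10 -> H
Bits 00 -> E
Bits 00 -> E


Decoded message: HBBHEE


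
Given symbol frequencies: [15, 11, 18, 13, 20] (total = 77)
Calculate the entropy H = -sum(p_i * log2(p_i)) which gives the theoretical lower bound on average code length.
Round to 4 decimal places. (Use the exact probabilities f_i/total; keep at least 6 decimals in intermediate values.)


Per-symbol terms -p_i * log2(p_i) with p_i = f_i/77:
  p = 15/77 = 0.194805: log2(p) = -2.359896, -p*log2(p) = 0.459720
  p = 11/77 = 0.142857: log2(p) = -2.807355, -p*log2(p) = 0.401051
  p = 18/77 = 0.233766: log2(p) = -2.096862, -p*log2(p) = 0.490175
  p = 13/77 = 0.168831: log2(p) = -2.566347, -p*log2(p) = 0.433279
  p = 20/77 = 0.259740: log2(p) = -1.944858, -p*log2(p) = 0.505158
H = 0.459720 + 0.401051 + 0.490175 + 0.433279 + 0.505158 = 2.289383

H = 2.2894 bits/symbol


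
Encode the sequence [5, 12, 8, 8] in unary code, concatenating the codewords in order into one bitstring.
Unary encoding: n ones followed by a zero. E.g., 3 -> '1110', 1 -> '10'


Encode each number as n ones followed by a terminating 0:
  5 -> 111110 (6 bits)
  12 -> 1111111111110 (13 bits)
  8 -> 111111110 (9 bits)
  8 -> 111111110 (9 bits)
Total length = 6 + 13 + 9 + 9 = 37 bits.

Unary([5, 12, 8, 8]) = 1111101111111111110111111110111111110 (37 bits)


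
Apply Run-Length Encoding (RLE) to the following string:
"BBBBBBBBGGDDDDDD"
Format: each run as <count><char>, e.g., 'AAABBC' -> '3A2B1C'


Scanning runs left to right:
  i=0: run of 'B' x 8 -> '8B'
  i=8: run of 'G' x 2 -> '2G'
  i=10: run of 'D' x 6 -> '6D'

RLE = 8B2G6D


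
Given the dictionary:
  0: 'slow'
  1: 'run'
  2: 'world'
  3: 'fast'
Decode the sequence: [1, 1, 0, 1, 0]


Look up each index in the dictionary:
  1 -> 'run'
  1 -> 'run'
  0 -> 'slow'
  1 -> 'run'
  0 -> 'slow'

Decoded: "run run slow run slow"


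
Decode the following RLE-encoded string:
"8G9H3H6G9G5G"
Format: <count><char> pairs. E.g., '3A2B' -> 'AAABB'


Expanding each <count><char> pair:
  8G -> 'GGGGGGGG'
  9H -> 'HHHHHHHHH'
  3H -> 'HHH'
  6G -> 'GGGGGG'
  9G -> 'GGGGGGGGG'
  5G -> 'GGGGG'

Decoded = GGGGGGGGHHHHHHHHHHHHGGGGGGGGGGGGGGGGGGGG


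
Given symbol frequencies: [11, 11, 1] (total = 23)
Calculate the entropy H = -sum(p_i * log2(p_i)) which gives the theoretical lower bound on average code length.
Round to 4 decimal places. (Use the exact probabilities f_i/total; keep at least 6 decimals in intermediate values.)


Per-symbol terms -p_i * log2(p_i) with p_i = f_i/23:
  p = 11/23 = 0.478261: log2(p) = -1.064130, -p*log2(p) = 0.508932
  p = 11/23 = 0.478261: log2(p) = -1.064130, -p*log2(p) = 0.508932
  p = 1/23 = 0.043478: log2(p) = -4.523562, -p*log2(p) = 0.196677
H = 0.508932 + 0.508932 + 0.196677 = 1.214541

H = 1.2145 bits/symbol


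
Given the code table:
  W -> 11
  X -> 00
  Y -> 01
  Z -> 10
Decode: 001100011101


Decoding:
00 -> X
11 -> W
00 -> X
01 -> Y
11 -> W
01 -> Y


Result: XWXYWY


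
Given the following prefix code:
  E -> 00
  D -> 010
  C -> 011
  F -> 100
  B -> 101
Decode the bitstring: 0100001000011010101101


Decoding step by step:
Bits 010 -> D
Bits 00 -> E
Bits 010 -> D
Bits 00 -> E
Bits 011 -> C
Bits 010 -> D
Bits 101 -> B
Bits 101 -> B


Decoded message: DEDECDBB


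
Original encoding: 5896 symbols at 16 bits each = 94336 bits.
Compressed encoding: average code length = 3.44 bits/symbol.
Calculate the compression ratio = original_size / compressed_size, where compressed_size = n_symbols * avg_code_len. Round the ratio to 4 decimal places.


original_size = n_symbols * orig_bits = 5896 * 16 = 94336 bits
compressed_size = n_symbols * avg_code_len = 5896 * 3.44 = 20282.24 bits
ratio = original_size / compressed_size = 94336 / 20282.24 = 4.6512

Compression ratio = 4.6512


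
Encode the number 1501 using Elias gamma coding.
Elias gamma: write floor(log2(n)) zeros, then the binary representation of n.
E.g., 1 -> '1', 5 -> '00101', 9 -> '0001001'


num_bits = floor(log2(1501)) + 1 = 11
leading_zeros = num_bits - 1 = 10
binary(1501) = 10111011101

Elias gamma(1501) = '0000000000' + '10111011101' = 000000000010111011101 (21 bits)


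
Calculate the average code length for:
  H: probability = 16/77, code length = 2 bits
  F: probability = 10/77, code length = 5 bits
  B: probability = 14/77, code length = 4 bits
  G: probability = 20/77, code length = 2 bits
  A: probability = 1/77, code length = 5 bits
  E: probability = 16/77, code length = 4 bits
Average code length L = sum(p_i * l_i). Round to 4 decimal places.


Weighted contributions p_i * l_i:
  H: (16/77) * 2 = 32/77
  F: (10/77) * 5 = 50/77
  B: (14/77) * 4 = 56/77
  G: (20/77) * 2 = 40/77
  A: (1/77) * 5 = 5/77
  E: (16/77) * 4 = 64/77
Sum = (32 + 50 + 56 + 40 + 5 + 64)/77 = 247/77

L = 247/77 = 3.2078 bits/symbol


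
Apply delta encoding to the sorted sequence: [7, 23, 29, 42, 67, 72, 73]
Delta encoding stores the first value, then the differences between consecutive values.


First value: 7
Deltas:
  23 - 7 = 16
  29 - 23 = 6
  42 - 29 = 13
  67 - 42 = 25
  72 - 67 = 5
  73 - 72 = 1


Delta encoded: [7, 16, 6, 13, 25, 5, 1]


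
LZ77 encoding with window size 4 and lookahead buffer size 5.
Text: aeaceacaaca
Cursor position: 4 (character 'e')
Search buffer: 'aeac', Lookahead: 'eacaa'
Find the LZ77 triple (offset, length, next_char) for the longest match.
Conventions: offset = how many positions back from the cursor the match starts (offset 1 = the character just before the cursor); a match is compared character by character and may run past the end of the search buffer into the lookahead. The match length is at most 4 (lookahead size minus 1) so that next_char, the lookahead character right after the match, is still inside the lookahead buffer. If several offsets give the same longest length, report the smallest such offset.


Try each offset into the search buffer:
  offset=1 (pos 3, char 'c'): match length 0
  offset=2 (pos 2, char 'a'): match length 0
  offset=3 (pos 1, char 'e'): match length 3
  offset=4 (pos 0, char 'a'): match length 0
Longest match has length 3 at offset 3.
next_char = character at position 4 + 3 = 7 -> 'a'

Best match: offset=3, length=3 (matching 'eac' starting at position 1)
LZ77 triple: (3, 3, 'a')


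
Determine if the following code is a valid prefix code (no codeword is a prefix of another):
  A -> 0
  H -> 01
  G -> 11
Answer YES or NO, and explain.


Checking each pair (does one codeword prefix another?):
  A='0' vs H='01': prefix -- VIOLATION

NO -- this is NOT a valid prefix code. A (0) is a prefix of H (01).


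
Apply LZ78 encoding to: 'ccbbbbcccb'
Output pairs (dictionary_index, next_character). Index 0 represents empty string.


LZ78 encoding steps:
Dictionary: {0: ''}
Step 1: w='' (idx 0), next='c' -> output (0, 'c'), add 'c' as idx 1
Step 2: w='c' (idx 1), next='b' -> output (1, 'b'), add 'cb' as idx 2
Step 3: w='' (idx 0), next='b' -> output (0, 'b'), add 'b' as idx 3
Step 4: w='b' (idx 3), next='b' -> output (3, 'b'), add 'bb' as idx 4
Step 5: w='c' (idx 1), next='c' -> output (1, 'c'), add 'cc' as idx 5
Step 6: w='cb' (idx 2), end of input -> output (2, '')


Encoded: [(0, 'c'), (1, 'b'), (0, 'b'), (3, 'b'), (1, 'c'), (2, '')]


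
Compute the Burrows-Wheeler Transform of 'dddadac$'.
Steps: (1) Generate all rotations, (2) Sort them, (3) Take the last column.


Rotations (sorted):
  0: $dddadac -> last char: c
  1: ac$dddad -> last char: d
  2: adac$ddd -> last char: d
  3: c$dddada -> last char: a
  4: dac$ddda -> last char: a
  5: dadac$dd -> last char: d
  6: ddadac$d -> last char: d
  7: dddadac$ -> last char: $


BWT = cddaadd$


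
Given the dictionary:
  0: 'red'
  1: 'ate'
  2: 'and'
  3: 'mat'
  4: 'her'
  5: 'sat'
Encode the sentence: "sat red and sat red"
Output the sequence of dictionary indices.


Look up each word in the dictionary:
  'sat' -> 5
  'red' -> 0
  'and' -> 2
  'sat' -> 5
  'red' -> 0

Encoded: [5, 0, 2, 5, 0]


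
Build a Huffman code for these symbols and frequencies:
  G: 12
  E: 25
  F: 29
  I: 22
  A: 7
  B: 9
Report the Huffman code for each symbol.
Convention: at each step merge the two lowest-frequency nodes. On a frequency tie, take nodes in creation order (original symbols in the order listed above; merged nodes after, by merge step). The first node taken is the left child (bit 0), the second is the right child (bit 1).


Huffman tree construction:
Step 1: Merge A(7) + B(9) = 16
Step 2: Merge G(12) + (A+B)(16) = 28
Step 3: Merge I(22) + E(25) = 47
Step 4: Merge (G+(A+B))(28) + F(29) = 57
Step 5: Merge (I+E)(47) + ((G+(A+B))+F)(57) = 104
Read each symbol's code off the tree from the root (left child = 0, right child = 1).

Codes:
  G: 100 (length 3)
  E: 01 (length 2)
  F: 11 (length 2)
  I: 00 (length 2)
  A: 1010 (length 4)
  B: 1011 (length 4)
Average code length: 252/104 = 2.4231 bits/symbol


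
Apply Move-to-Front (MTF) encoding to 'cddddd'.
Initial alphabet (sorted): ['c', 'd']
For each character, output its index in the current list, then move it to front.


MTF encoding:
'c': index 0 in ['c', 'd'] -> ['c', 'd']
'd': index 1 in ['c', 'd'] -> ['d', 'c']
'd': index 0 in ['d', 'c'] -> ['d', 'c']
'd': index 0 in ['d', 'c'] -> ['d', 'c']
'd': index 0 in ['d', 'c'] -> ['d', 'c']
'd': index 0 in ['d', 'c'] -> ['d', 'c']


Output: [0, 1, 0, 0, 0, 0]


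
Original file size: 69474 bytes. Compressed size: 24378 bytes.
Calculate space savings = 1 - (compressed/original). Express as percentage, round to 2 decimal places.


ratio = compressed/original = 24378/69474 = 0.350894
savings = 1 - ratio = 1 - 0.350894 = 0.649106
as a percentage: 0.649106 * 100 = 64.91%

Space savings = 1 - 24378/69474 = 64.91%


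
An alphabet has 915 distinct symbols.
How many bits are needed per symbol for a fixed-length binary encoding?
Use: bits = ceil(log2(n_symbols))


log2(915) = 9.8376
Bracket: 2^9 = 512 < 915 <= 2^10 = 1024
So ceil(log2(915)) = 10

bits = ceil(log2(915)) = ceil(9.8376) = 10 bits


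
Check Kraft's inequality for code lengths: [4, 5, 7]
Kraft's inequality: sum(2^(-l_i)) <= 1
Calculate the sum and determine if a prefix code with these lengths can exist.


Sum = 2^(-4) + 2^(-5) + 2^(-7)
    = 0.0625 + 0.03125 + 0.0078125
    = 13/128 = 0.1015625
Since 0.1015625 <= 1, Kraft's inequality IS satisfied.
A prefix code with these lengths CAN exist.

Kraft sum = 0.1015625. Satisfied.


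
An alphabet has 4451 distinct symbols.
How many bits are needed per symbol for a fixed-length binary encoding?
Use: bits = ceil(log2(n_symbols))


log2(4451) = 12.1199
Bracket: 2^12 = 4096 < 4451 <= 2^13 = 8192
So ceil(log2(4451)) = 13

bits = ceil(log2(4451)) = ceil(12.1199) = 13 bits


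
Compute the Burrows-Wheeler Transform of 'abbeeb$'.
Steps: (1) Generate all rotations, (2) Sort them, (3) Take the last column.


Rotations (sorted):
  0: $abbeeb -> last char: b
  1: abbeeb$ -> last char: $
  2: b$abbee -> last char: e
  3: bbeeb$a -> last char: a
  4: beeb$ab -> last char: b
  5: eb$abbe -> last char: e
  6: eeb$abb -> last char: b


BWT = b$eabeb


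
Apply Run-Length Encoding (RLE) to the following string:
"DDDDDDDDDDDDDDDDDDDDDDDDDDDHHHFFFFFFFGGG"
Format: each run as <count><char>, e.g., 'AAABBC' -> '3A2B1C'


Scanning runs left to right:
  i=0: run of 'D' x 27 -> '27D'
  i=27: run of 'H' x 3 -> '3H'
  i=30: run of 'F' x 7 -> '7F'
  i=37: run of 'G' x 3 -> '3G'

RLE = 27D3H7F3G


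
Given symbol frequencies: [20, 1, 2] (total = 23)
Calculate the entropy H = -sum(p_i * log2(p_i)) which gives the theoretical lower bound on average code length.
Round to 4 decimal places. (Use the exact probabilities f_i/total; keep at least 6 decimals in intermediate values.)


Per-symbol terms -p_i * log2(p_i) with p_i = f_i/23:
  p = 20/23 = 0.869565: log2(p) = -0.201634, -p*log2(p) = 0.175334
  p = 1/23 = 0.043478: log2(p) = -4.523562, -p*log2(p) = 0.196677
  p = 2/23 = 0.086957: log2(p) = -3.523562, -p*log2(p) = 0.306397
H = 0.175334 + 0.196677 + 0.306397 = 0.678408

H = 0.6784 bits/symbol


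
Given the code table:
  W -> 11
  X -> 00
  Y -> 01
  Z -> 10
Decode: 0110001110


Decoding:
01 -> Y
10 -> Z
00 -> X
11 -> W
10 -> Z


Result: YZXWZ


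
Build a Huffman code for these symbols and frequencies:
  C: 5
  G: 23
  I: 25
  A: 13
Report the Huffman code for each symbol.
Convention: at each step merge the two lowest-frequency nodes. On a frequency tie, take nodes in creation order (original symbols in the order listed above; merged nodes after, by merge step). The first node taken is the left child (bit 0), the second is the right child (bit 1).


Huffman tree construction:
Step 1: Merge C(5) + A(13) = 18
Step 2: Merge (C+A)(18) + G(23) = 41
Step 3: Merge I(25) + ((C+A)+G)(41) = 66
Read each symbol's code off the tree from the root (left child = 0, right child = 1).

Codes:
  C: 100 (length 3)
  G: 11 (length 2)
  I: 0 (length 1)
  A: 101 (length 3)
Average code length: 125/66 = 1.8939 bits/symbol


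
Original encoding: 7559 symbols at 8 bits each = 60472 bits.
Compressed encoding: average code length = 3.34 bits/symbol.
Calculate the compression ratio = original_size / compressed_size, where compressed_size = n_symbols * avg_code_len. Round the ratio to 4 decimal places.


original_size = n_symbols * orig_bits = 7559 * 8 = 60472 bits
compressed_size = n_symbols * avg_code_len = 7559 * 3.34 = 25247.06 bits
ratio = original_size / compressed_size = 60472 / 25247.06 = 2.3952

Compression ratio = 2.3952


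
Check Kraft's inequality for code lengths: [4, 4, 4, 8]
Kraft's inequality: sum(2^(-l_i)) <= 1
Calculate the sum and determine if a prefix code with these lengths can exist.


Sum = 2^(-4) + 2^(-4) + 2^(-4) + 2^(-8)
    = 0.0625 + 0.0625 + 0.0625 + 0.00390625
    = 49/256 = 0.19140625
Since 0.19140625 <= 1, Kraft's inequality IS satisfied.
A prefix code with these lengths CAN exist.

Kraft sum = 0.19140625. Satisfied.


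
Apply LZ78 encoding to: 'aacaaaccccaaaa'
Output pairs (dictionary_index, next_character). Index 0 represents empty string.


LZ78 encoding steps:
Dictionary: {0: ''}
Step 1: w='' (idx 0), next='a' -> output (0, 'a'), add 'a' as idx 1
Step 2: w='a' (idx 1), next='c' -> output (1, 'c'), add 'ac' as idx 2
Step 3: w='a' (idx 1), next='a' -> output (1, 'a'), add 'aa' as idx 3
Step 4: w='ac' (idx 2), next='c' -> output (2, 'c'), add 'acc' as idx 4
Step 5: w='' (idx 0), next='c' -> output (0, 'c'), add 'c' as idx 5
Step 6: w='c' (idx 5), next='a' -> output (5, 'a'), add 'ca' as idx 6
Step 7: w='aa' (idx 3), next='a' -> output (3, 'a'), add 'aaa' as idx 7


Encoded: [(0, 'a'), (1, 'c'), (1, 'a'), (2, 'c'), (0, 'c'), (5, 'a'), (3, 'a')]


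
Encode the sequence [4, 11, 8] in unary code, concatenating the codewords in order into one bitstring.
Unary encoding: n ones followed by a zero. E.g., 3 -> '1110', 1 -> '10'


Encode each number as n ones followed by a terminating 0:
  4 -> 11110 (5 bits)
  11 -> 111111111110 (12 bits)
  8 -> 111111110 (9 bits)
Total length = 5 + 12 + 9 = 26 bits.

Unary([4, 11, 8]) = 11110111111111110111111110 (26 bits)


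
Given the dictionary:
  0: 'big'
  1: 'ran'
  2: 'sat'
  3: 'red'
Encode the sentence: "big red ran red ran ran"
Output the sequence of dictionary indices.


Look up each word in the dictionary:
  'big' -> 0
  'red' -> 3
  'ran' -> 1
  'red' -> 3
  'ran' -> 1
  'ran' -> 1

Encoded: [0, 3, 1, 3, 1, 1]


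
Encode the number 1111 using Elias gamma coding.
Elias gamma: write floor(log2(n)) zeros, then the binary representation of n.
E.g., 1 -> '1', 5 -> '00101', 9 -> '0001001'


num_bits = floor(log2(1111)) + 1 = 11
leading_zeros = num_bits - 1 = 10
binary(1111) = 10001010111

Elias gamma(1111) = '0000000000' + '10001010111' = 000000000010001010111 (21 bits)


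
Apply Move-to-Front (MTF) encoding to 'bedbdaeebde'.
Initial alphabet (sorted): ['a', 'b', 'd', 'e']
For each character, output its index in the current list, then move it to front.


MTF encoding:
'b': index 1 in ['a', 'b', 'd', 'e'] -> ['b', 'a', 'd', 'e']
'e': index 3 in ['b', 'a', 'd', 'e'] -> ['e', 'b', 'a', 'd']
'd': index 3 in ['e', 'b', 'a', 'd'] -> ['d', 'e', 'b', 'a']
'b': index 2 in ['d', 'e', 'b', 'a'] -> ['b', 'd', 'e', 'a']
'd': index 1 in ['b', 'd', 'e', 'a'] -> ['d', 'b', 'e', 'a']
'a': index 3 in ['d', 'b', 'e', 'a'] -> ['a', 'd', 'b', 'e']
'e': index 3 in ['a', 'd', 'b', 'e'] -> ['e', 'a', 'd', 'b']
'e': index 0 in ['e', 'a', 'd', 'b'] -> ['e', 'a', 'd', 'b']
'b': index 3 in ['e', 'a', 'd', 'b'] -> ['b', 'e', 'a', 'd']
'd': index 3 in ['b', 'e', 'a', 'd'] -> ['d', 'b', 'e', 'a']
'e': index 2 in ['d', 'b', 'e', 'a'] -> ['e', 'd', 'b', 'a']


Output: [1, 3, 3, 2, 1, 3, 3, 0, 3, 3, 2]


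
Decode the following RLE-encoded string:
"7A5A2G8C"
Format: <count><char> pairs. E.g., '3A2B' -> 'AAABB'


Expanding each <count><char> pair:
  7A -> 'AAAAAAA'
  5A -> 'AAAAA'
  2G -> 'GG'
  8C -> 'CCCCCCCC'

Decoded = AAAAAAAAAAAAGGCCCCCCCC


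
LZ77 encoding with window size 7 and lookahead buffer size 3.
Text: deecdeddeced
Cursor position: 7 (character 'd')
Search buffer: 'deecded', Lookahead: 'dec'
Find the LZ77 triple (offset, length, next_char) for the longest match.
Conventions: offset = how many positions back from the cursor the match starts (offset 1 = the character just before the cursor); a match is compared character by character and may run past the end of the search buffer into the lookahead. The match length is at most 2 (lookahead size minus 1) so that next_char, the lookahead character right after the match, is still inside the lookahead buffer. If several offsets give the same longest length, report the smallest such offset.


Try each offset into the search buffer:
  offset=1 (pos 6, char 'd'): match length 1
  offset=2 (pos 5, char 'e'): match length 0
  offset=3 (pos 4, char 'd'): match length 2
  offset=4 (pos 3, char 'c'): match length 0
  offset=5 (pos 2, char 'e'): match length 0
  offset=6 (pos 1, char 'e'): match length 0
  offset=7 (pos 0, char 'd'): match length 2
Longest match has length 2, found at offsets 3, 7; take the smallest, offset 3.
next_char = character at position 7 + 2 = 9 -> 'c'

Best match: offset=3, length=2 (matching 'de' starting at position 4)
LZ77 triple: (3, 2, 'c')


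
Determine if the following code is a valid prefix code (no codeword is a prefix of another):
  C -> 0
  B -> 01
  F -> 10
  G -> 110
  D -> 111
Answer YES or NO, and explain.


Checking each pair (does one codeword prefix another?):
  C='0' vs B='01': prefix -- VIOLATION

NO -- this is NOT a valid prefix code. C (0) is a prefix of B (01).


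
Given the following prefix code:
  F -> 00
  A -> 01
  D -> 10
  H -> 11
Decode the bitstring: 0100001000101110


Decoding step by step:
Bits 01 -> A
Bits 00 -> F
Bits 00 -> F
Bits 10 -> D
Bits 00 -> F
Bits 10 -> D
Bits 11 -> H
Bits 10 -> D


Decoded message: AFFDFDHD


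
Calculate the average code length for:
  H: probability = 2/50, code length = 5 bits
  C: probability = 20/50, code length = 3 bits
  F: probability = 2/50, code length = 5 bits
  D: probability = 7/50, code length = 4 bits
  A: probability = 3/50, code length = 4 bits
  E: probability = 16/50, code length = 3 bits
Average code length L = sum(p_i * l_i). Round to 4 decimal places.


Weighted contributions p_i * l_i:
  H: (2/50) * 5 = 10/50
  C: (20/50) * 3 = 60/50
  F: (2/50) * 5 = 10/50
  D: (7/50) * 4 = 28/50
  A: (3/50) * 4 = 12/50
  E: (16/50) * 3 = 48/50
Sum = (10 + 60 + 10 + 28 + 12 + 48)/50 = 168/50

L = 168/50 = 3.3600 bits/symbol


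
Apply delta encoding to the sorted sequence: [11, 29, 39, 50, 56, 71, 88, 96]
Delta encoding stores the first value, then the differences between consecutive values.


First value: 11
Deltas:
  29 - 11 = 18
  39 - 29 = 10
  50 - 39 = 11
  56 - 50 = 6
  71 - 56 = 15
  88 - 71 = 17
  96 - 88 = 8


Delta encoded: [11, 18, 10, 11, 6, 15, 17, 8]


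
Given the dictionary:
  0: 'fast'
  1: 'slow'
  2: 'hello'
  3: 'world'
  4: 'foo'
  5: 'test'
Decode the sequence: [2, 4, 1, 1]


Look up each index in the dictionary:
  2 -> 'hello'
  4 -> 'foo'
  1 -> 'slow'
  1 -> 'slow'

Decoded: "hello foo slow slow"


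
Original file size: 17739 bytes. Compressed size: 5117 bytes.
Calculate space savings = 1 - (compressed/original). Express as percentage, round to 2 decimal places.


ratio = compressed/original = 5117/17739 = 0.28846
savings = 1 - ratio = 1 - 0.28846 = 0.71154
as a percentage: 0.71154 * 100 = 71.15%

Space savings = 1 - 5117/17739 = 71.15%


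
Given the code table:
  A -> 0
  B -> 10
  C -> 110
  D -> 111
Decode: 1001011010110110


Decoding:
10 -> B
0 -> A
10 -> B
110 -> C
10 -> B
110 -> C
110 -> C


Result: BABCBCC


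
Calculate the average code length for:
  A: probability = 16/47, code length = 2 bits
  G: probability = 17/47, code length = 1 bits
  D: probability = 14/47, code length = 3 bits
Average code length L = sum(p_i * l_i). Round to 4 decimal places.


Weighted contributions p_i * l_i:
  A: (16/47) * 2 = 32/47
  G: (17/47) * 1 = 17/47
  D: (14/47) * 3 = 42/47
Sum = (32 + 17 + 42)/47 = 91/47

L = 91/47 = 1.9362 bits/symbol


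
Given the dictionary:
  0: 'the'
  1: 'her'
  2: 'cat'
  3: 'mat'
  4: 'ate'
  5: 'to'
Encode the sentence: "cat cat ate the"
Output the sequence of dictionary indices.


Look up each word in the dictionary:
  'cat' -> 2
  'cat' -> 2
  'ate' -> 4
  'the' -> 0

Encoded: [2, 2, 4, 0]


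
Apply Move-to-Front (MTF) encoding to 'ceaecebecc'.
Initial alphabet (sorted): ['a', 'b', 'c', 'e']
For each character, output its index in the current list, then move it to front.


MTF encoding:
'c': index 2 in ['a', 'b', 'c', 'e'] -> ['c', 'a', 'b', 'e']
'e': index 3 in ['c', 'a', 'b', 'e'] -> ['e', 'c', 'a', 'b']
'a': index 2 in ['e', 'c', 'a', 'b'] -> ['a', 'e', 'c', 'b']
'e': index 1 in ['a', 'e', 'c', 'b'] -> ['e', 'a', 'c', 'b']
'c': index 2 in ['e', 'a', 'c', 'b'] -> ['c', 'e', 'a', 'b']
'e': index 1 in ['c', 'e', 'a', 'b'] -> ['e', 'c', 'a', 'b']
'b': index 3 in ['e', 'c', 'a', 'b'] -> ['b', 'e', 'c', 'a']
'e': index 1 in ['b', 'e', 'c', 'a'] -> ['e', 'b', 'c', 'a']
'c': index 2 in ['e', 'b', 'c', 'a'] -> ['c', 'e', 'b', 'a']
'c': index 0 in ['c', 'e', 'b', 'a'] -> ['c', 'e', 'b', 'a']


Output: [2, 3, 2, 1, 2, 1, 3, 1, 2, 0]


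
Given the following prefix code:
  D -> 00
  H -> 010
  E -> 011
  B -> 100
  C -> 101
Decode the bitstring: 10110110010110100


Decoding step by step:
Bits 101 -> C
Bits 101 -> C
Bits 100 -> B
Bits 101 -> C
Bits 101 -> C
Bits 00 -> D


Decoded message: CCBCCD


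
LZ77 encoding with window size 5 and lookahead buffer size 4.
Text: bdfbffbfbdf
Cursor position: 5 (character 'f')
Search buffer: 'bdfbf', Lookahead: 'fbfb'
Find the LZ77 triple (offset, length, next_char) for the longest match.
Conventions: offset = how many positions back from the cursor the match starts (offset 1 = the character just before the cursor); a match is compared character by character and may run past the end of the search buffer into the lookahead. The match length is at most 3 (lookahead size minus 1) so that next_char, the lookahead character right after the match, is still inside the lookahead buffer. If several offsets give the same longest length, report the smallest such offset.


Try each offset into the search buffer:
  offset=1 (pos 4, char 'f'): match length 1
  offset=2 (pos 3, char 'b'): match length 0
  offset=3 (pos 2, char 'f'): match length 3
  offset=4 (pos 1, char 'd'): match length 0
  offset=5 (pos 0, char 'b'): match length 0
Longest match has length 3 at offset 3.
next_char = character at position 5 + 3 = 8 -> 'b'

Best match: offset=3, length=3 (matching 'fbf' starting at position 2)
LZ77 triple: (3, 3, 'b')


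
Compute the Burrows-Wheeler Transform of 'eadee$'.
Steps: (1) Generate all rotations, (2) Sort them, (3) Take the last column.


Rotations (sorted):
  0: $eadee -> last char: e
  1: adee$e -> last char: e
  2: dee$ea -> last char: a
  3: e$eade -> last char: e
  4: eadee$ -> last char: $
  5: ee$ead -> last char: d


BWT = eeae$d


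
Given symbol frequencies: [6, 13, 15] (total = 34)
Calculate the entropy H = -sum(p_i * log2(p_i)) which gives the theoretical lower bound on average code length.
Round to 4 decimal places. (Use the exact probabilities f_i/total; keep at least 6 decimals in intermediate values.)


Per-symbol terms -p_i * log2(p_i) with p_i = f_i/34:
  p = 6/34 = 0.176471: log2(p) = -2.502500, -p*log2(p) = 0.441618
  p = 13/34 = 0.382353: log2(p) = -1.387023, -p*log2(p) = 0.530332
  p = 15/34 = 0.441176: log2(p) = -1.180572, -p*log2(p) = 0.520841
H = 0.441618 + 0.530332 + 0.520841 = 1.492791

H = 1.4928 bits/symbol


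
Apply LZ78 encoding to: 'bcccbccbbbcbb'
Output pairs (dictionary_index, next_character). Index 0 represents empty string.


LZ78 encoding steps:
Dictionary: {0: ''}
Step 1: w='' (idx 0), next='b' -> output (0, 'b'), add 'b' as idx 1
Step 2: w='' (idx 0), next='c' -> output (0, 'c'), add 'c' as idx 2
Step 3: w='c' (idx 2), next='c' -> output (2, 'c'), add 'cc' as idx 3
Step 4: w='b' (idx 1), next='c' -> output (1, 'c'), add 'bc' as idx 4
Step 5: w='c' (idx 2), next='b' -> output (2, 'b'), add 'cb' as idx 5
Step 6: w='b' (idx 1), next='b' -> output (1, 'b'), add 'bb' as idx 6
Step 7: w='cb' (idx 5), next='b' -> output (5, 'b'), add 'cbb' as idx 7


Encoded: [(0, 'b'), (0, 'c'), (2, 'c'), (1, 'c'), (2, 'b'), (1, 'b'), (5, 'b')]


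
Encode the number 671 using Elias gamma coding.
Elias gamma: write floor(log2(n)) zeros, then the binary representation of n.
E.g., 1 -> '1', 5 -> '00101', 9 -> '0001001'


num_bits = floor(log2(671)) + 1 = 10
leading_zeros = num_bits - 1 = 9
binary(671) = 1010011111

Elias gamma(671) = '000000000' + '1010011111' = 0000000001010011111 (19 bits)


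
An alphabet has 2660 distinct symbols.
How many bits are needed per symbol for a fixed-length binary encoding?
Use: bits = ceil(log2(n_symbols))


log2(2660) = 11.3772
Bracket: 2^11 = 2048 < 2660 <= 2^12 = 4096
So ceil(log2(2660)) = 12

bits = ceil(log2(2660)) = ceil(11.3772) = 12 bits


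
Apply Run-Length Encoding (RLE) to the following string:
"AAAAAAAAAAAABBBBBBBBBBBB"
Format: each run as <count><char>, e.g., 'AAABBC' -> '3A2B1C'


Scanning runs left to right:
  i=0: run of 'A' x 12 -> '12A'
  i=12: run of 'B' x 12 -> '12B'

RLE = 12A12B


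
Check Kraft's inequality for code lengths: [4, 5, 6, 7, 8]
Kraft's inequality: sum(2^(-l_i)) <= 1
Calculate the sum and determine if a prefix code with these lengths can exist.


Sum = 2^(-4) + 2^(-5) + 2^(-6) + 2^(-7) + 2^(-8)
    = 0.0625 + 0.03125 + 0.015625 + 0.0078125 + 0.00390625
    = 31/256 = 0.12109375
Since 0.12109375 <= 1, Kraft's inequality IS satisfied.
A prefix code with these lengths CAN exist.

Kraft sum = 0.12109375. Satisfied.


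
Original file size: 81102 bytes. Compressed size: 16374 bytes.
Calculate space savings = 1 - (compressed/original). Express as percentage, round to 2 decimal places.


ratio = compressed/original = 16374/81102 = 0.201894
savings = 1 - ratio = 1 - 0.201894 = 0.798106
as a percentage: 0.798106 * 100 = 79.81%

Space savings = 1 - 16374/81102 = 79.81%


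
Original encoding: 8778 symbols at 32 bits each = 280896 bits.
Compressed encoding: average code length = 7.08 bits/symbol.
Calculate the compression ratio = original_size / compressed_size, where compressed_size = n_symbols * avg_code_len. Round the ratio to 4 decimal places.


original_size = n_symbols * orig_bits = 8778 * 32 = 280896 bits
compressed_size = n_symbols * avg_code_len = 8778 * 7.08 = 62148.24 bits
ratio = original_size / compressed_size = 280896 / 62148.24 = 4.5198

Compression ratio = 4.5198


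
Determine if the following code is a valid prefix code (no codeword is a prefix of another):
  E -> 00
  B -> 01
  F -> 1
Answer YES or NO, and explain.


Checking each pair (does one codeword prefix another?):
  E='00' vs B='01': no prefix
  E='00' vs F='1': no prefix
  B='01' vs E='00': no prefix
  B='01' vs F='1': no prefix
  F='1' vs E='00': no prefix
  F='1' vs B='01': no prefix
No violation found over all pairs.

YES -- this is a valid prefix code. No codeword is a prefix of any other codeword.


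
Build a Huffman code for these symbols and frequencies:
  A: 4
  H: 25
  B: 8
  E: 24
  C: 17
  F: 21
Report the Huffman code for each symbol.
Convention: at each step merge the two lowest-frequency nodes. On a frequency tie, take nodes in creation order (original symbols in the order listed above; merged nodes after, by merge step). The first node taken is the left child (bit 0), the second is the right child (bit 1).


Huffman tree construction:
Step 1: Merge A(4) + B(8) = 12
Step 2: Merge (A+B)(12) + C(17) = 29
Step 3: Merge F(21) + E(24) = 45
Step 4: Merge H(25) + ((A+B)+C)(29) = 54
Step 5: Merge (F+E)(45) + (H+((A+B)+C))(54) = 99
Read each symbol's code off the tree from the root (left child = 0, right child = 1).

Codes:
  A: 1100 (length 4)
  H: 10 (length 2)
  B: 1101 (length 4)
  E: 01 (length 2)
  C: 111 (length 3)
  F: 00 (length 2)
Average code length: 239/99 = 2.4141 bits/symbol


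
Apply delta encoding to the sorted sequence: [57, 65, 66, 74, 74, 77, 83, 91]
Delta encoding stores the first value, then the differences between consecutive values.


First value: 57
Deltas:
  65 - 57 = 8
  66 - 65 = 1
  74 - 66 = 8
  74 - 74 = 0
  77 - 74 = 3
  83 - 77 = 6
  91 - 83 = 8


Delta encoded: [57, 8, 1, 8, 0, 3, 6, 8]


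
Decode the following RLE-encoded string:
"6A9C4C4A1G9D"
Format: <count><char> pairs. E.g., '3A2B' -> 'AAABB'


Expanding each <count><char> pair:
  6A -> 'AAAAAA'
  9C -> 'CCCCCCCCC'
  4C -> 'CCCC'
  4A -> 'AAAA'
  1G -> 'G'
  9D -> 'DDDDDDDDD'

Decoded = AAAAAACCCCCCCCCCCCCAAAAGDDDDDDDDD


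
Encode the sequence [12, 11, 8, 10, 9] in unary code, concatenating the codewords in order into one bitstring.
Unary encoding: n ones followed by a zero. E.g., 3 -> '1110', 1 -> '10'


Encode each number as n ones followed by a terminating 0:
  12 -> 1111111111110 (13 bits)
  11 -> 111111111110 (12 bits)
  8 -> 111111110 (9 bits)
  10 -> 11111111110 (11 bits)
  9 -> 1111111110 (10 bits)
Total length = 13 + 12 + 9 + 11 + 10 = 55 bits.

Unary([12, 11, 8, 10, 9]) = 1111111111110111111111110111111110111111111101111111110 (55 bits)


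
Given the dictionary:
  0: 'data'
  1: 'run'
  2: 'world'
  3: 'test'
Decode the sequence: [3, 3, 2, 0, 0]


Look up each index in the dictionary:
  3 -> 'test'
  3 -> 'test'
  2 -> 'world'
  0 -> 'data'
  0 -> 'data'

Decoded: "test test world data data"


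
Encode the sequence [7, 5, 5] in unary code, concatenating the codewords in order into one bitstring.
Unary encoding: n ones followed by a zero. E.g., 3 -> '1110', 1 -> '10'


Encode each number as n ones followed by a terminating 0:
  7 -> 11111110 (8 bits)
  5 -> 111110 (6 bits)
  5 -> 111110 (6 bits)
Total length = 8 + 6 + 6 = 20 bits.

Unary([7, 5, 5]) = 11111110111110111110 (20 bits)


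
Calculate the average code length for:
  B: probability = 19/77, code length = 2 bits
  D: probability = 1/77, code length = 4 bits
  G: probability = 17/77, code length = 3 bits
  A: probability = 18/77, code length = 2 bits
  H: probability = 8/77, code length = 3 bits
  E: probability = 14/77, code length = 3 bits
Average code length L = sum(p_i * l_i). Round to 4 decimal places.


Weighted contributions p_i * l_i:
  B: (19/77) * 2 = 38/77
  D: (1/77) * 4 = 4/77
  G: (17/77) * 3 = 51/77
  A: (18/77) * 2 = 36/77
  H: (8/77) * 3 = 24/77
  E: (14/77) * 3 = 42/77
Sum = (38 + 4 + 51 + 36 + 24 + 42)/77 = 195/77

L = 195/77 = 2.5325 bits/symbol


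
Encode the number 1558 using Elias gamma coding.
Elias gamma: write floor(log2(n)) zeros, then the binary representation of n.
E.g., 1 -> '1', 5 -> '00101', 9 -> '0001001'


num_bits = floor(log2(1558)) + 1 = 11
leading_zeros = num_bits - 1 = 10
binary(1558) = 11000010110

Elias gamma(1558) = '0000000000' + '11000010110' = 000000000011000010110 (21 bits)


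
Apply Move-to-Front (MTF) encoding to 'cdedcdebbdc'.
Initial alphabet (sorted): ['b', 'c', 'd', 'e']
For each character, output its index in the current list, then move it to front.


MTF encoding:
'c': index 1 in ['b', 'c', 'd', 'e'] -> ['c', 'b', 'd', 'e']
'd': index 2 in ['c', 'b', 'd', 'e'] -> ['d', 'c', 'b', 'e']
'e': index 3 in ['d', 'c', 'b', 'e'] -> ['e', 'd', 'c', 'b']
'd': index 1 in ['e', 'd', 'c', 'b'] -> ['d', 'e', 'c', 'b']
'c': index 2 in ['d', 'e', 'c', 'b'] -> ['c', 'd', 'e', 'b']
'd': index 1 in ['c', 'd', 'e', 'b'] -> ['d', 'c', 'e', 'b']
'e': index 2 in ['d', 'c', 'e', 'b'] -> ['e', 'd', 'c', 'b']
'b': index 3 in ['e', 'd', 'c', 'b'] -> ['b', 'e', 'd', 'c']
'b': index 0 in ['b', 'e', 'd', 'c'] -> ['b', 'e', 'd', 'c']
'd': index 2 in ['b', 'e', 'd', 'c'] -> ['d', 'b', 'e', 'c']
'c': index 3 in ['d', 'b', 'e', 'c'] -> ['c', 'd', 'b', 'e']


Output: [1, 2, 3, 1, 2, 1, 2, 3, 0, 2, 3]


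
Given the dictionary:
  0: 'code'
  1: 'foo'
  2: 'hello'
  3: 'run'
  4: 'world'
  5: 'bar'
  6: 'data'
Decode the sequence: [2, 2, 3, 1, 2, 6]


Look up each index in the dictionary:
  2 -> 'hello'
  2 -> 'hello'
  3 -> 'run'
  1 -> 'foo'
  2 -> 'hello'
  6 -> 'data'

Decoded: "hello hello run foo hello data"


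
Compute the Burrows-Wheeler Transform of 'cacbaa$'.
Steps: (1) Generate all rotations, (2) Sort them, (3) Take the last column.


Rotations (sorted):
  0: $cacbaa -> last char: a
  1: a$cacba -> last char: a
  2: aa$cacb -> last char: b
  3: acbaa$c -> last char: c
  4: baa$cac -> last char: c
  5: cacbaa$ -> last char: $
  6: cbaa$ca -> last char: a


BWT = aabcc$a
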